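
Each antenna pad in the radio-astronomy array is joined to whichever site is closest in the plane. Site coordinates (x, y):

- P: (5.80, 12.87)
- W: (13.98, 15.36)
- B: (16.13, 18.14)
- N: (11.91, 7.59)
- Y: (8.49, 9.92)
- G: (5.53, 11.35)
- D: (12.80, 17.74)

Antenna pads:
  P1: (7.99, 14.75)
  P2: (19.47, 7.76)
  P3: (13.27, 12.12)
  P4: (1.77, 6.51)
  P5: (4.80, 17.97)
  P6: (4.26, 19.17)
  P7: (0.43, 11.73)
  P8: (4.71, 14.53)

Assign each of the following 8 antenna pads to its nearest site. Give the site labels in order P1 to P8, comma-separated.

P, N, W, G, P, P, G, P

P1 → P (d²=8.33)
P2 → N (d²=57.18)
P3 → W (d²=11.00)
P4 → G (d²=37.56)
P5 → P (d²=27.01)
P6 → P (d²=42.06)
P7 → G (d²=26.15)
P8 → P (d²=3.94)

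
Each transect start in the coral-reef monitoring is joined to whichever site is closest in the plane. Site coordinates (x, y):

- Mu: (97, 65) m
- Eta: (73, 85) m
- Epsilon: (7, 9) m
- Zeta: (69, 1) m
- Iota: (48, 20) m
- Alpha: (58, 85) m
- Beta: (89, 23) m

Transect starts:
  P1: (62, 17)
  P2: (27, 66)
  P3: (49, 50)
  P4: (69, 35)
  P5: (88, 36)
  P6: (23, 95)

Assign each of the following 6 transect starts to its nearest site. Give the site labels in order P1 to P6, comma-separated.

P1 → Iota (d²=205.00)
P2 → Alpha (d²=1322.00)
P3 → Iota (d²=901.00)
P4 → Beta (d²=544.00)
P5 → Beta (d²=170.00)
P6 → Alpha (d²=1325.00)

Iota, Alpha, Iota, Beta, Beta, Alpha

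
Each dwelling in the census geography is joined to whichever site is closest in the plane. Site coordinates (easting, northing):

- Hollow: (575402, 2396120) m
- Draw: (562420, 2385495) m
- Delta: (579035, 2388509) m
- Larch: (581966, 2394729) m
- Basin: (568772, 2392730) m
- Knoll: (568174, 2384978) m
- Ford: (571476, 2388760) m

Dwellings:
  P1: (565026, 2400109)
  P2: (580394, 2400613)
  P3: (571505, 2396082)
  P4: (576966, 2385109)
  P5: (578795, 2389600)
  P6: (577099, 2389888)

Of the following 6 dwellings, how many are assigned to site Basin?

P1 → Basin
P2 → Larch
P3 → Hollow
P4 → Delta
P5 → Delta
P6 → Delta
1 of the 6 goes to Basin.

1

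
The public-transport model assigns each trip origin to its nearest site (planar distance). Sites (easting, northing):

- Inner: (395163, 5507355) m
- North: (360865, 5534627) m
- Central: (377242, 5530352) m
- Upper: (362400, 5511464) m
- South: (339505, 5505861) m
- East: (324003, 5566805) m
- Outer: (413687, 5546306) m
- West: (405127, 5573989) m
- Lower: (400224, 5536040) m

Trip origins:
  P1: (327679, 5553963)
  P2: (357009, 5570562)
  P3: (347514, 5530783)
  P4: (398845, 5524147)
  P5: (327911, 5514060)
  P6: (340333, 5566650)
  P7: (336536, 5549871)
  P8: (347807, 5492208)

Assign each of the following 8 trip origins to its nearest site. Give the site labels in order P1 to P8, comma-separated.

East, East, North, Lower, South, East, East, South

P1 → East (d²=178429940.00)
P2 → East (d²=1103511085.00)
P3 → North (d²=193025537.00)
P4 → Lower (d²=143345090.00)
P5 → South (d²=201644437.00)
P6 → East (d²=266692925.00)
P7 → East (d²=443836445.00)
P8 → South (d²=255327613.00)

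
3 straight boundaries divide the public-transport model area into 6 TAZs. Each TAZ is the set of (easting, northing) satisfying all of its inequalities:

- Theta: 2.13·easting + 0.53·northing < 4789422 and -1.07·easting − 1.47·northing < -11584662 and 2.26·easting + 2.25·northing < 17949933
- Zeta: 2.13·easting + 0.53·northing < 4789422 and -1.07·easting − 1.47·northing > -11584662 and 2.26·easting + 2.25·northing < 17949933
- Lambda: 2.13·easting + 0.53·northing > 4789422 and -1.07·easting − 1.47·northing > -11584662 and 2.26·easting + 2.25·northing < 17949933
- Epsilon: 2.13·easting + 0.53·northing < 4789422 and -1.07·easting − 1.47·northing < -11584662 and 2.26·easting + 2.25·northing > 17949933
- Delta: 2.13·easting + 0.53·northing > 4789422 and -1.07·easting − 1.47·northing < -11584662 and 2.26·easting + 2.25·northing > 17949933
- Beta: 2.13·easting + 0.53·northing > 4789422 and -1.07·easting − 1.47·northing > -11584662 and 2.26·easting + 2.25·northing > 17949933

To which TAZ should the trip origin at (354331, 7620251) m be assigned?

Lambda

2.13·354331 + 0.53·7620251 = 4793458.060, which is > 4789422
-1.07·354331 − 1.47·7620251 = -11580903.140, which is > -11584662
2.26·354331 + 2.25·7620251 = 17946352.810, which is < 17949933
This sign pattern matches Lambda.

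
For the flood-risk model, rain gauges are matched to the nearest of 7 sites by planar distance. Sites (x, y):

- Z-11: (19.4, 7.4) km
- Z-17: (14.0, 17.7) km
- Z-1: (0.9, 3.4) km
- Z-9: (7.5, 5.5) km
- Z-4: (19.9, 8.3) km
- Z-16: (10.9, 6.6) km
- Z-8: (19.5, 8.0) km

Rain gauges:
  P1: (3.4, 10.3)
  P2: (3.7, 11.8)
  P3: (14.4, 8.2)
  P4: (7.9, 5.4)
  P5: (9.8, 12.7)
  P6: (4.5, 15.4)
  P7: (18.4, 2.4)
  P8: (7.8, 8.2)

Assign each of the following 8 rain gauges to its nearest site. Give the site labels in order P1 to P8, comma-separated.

P1 → Z-9 (d²=39.85)
P2 → Z-9 (d²=54.13)
P3 → Z-16 (d²=14.81)
P4 → Z-9 (d²=0.17)
P5 → Z-16 (d²=38.42)
P6 → Z-17 (d²=95.54)
P7 → Z-11 (d²=26.00)
P8 → Z-9 (d²=7.38)

Z-9, Z-9, Z-16, Z-9, Z-16, Z-17, Z-11, Z-9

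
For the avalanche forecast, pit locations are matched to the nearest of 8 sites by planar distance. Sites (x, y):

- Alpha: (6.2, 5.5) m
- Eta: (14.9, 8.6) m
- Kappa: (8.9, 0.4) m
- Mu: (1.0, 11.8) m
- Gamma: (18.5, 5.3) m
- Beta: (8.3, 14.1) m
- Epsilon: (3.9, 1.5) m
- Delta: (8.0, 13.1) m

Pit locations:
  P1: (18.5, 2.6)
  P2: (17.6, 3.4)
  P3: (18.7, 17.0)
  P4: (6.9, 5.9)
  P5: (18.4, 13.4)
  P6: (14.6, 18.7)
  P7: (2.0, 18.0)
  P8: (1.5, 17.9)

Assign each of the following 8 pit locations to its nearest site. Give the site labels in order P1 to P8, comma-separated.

P1 → Gamma (d²=7.29)
P2 → Gamma (d²=4.42)
P3 → Eta (d²=85.00)
P4 → Alpha (d²=0.65)
P5 → Eta (d²=35.29)
P6 → Beta (d²=60.85)
P7 → Mu (d²=39.44)
P8 → Mu (d²=37.46)

Gamma, Gamma, Eta, Alpha, Eta, Beta, Mu, Mu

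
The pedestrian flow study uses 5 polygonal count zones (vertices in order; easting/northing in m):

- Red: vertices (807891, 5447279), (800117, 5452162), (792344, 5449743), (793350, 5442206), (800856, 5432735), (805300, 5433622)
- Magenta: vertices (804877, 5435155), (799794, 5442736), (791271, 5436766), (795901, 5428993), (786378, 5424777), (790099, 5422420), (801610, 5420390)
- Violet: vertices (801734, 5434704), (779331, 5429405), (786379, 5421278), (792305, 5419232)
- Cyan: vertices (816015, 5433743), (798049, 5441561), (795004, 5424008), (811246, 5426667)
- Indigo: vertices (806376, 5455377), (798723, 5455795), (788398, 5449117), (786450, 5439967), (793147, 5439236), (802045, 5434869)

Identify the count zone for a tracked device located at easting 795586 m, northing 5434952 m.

Cast a ray rightward from (795586, 5434952). For each polygon, the edges (by vertex number in listed order) whose endpoints lie on opposite sides of northing = 5434952, where each meets that height, and whether that is right or left of the point:
Red: 4–5 at easting≈799099.0 (right), 6–1 at easting≈805552.3 (right) → 2 crossings.
Magenta: 3–4 at easting≈792351.5 (left), 7–1 at easting≈804832.1 (right) → 1 crossing.
Violet: no edge straddles that height → 0 crossings.
Cyan: 1–2 at easting≈813236.7 (right), 2–3 at easting≈796902.5 (right) → 2 crossings.
Indigo: 5–6 at easting≈801875.9 (right), 6–1 at easting≈802062.5 (right) → 2 crossings.
Only Magenta has an odd count, so the point is inside Magenta.

Magenta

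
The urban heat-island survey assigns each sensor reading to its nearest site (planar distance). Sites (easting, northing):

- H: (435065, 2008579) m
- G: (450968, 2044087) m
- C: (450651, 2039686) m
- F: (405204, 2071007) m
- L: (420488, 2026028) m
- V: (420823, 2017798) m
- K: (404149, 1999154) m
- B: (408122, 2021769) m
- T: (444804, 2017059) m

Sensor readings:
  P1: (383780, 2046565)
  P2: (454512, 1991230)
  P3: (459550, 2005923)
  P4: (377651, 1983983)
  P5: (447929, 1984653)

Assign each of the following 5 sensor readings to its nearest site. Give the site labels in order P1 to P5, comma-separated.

F, H, T, K, H

P1 → F (d²=1056399140.00)
P2 → H (d²=679173610.00)
P3 → T (d²=341455012.00)
P4 → K (d²=932303245.00)
P5 → H (d²=737935972.00)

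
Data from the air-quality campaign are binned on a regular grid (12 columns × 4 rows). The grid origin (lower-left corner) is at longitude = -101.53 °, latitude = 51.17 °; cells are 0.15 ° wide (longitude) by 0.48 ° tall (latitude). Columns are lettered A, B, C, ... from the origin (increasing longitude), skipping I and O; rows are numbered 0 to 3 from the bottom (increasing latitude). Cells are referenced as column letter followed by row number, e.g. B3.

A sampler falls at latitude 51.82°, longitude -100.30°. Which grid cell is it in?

J1

Column index: ⌊(-100.30 − -101.53) / 0.15⌋ = ⌊8.200⌋ = 8 → column J
Row offset from origin: ⌊(51.82 − 51.17) / 0.48⌋ = ⌊1.354⌋ = 1 → row 1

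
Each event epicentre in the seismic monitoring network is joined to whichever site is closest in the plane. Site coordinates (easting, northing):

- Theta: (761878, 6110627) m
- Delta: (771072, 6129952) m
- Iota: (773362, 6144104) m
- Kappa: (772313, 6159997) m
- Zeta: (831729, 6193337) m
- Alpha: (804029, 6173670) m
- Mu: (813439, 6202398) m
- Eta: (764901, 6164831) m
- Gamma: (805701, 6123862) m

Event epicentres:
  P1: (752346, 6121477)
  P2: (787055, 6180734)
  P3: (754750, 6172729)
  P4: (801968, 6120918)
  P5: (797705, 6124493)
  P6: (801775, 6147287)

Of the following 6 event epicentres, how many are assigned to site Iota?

P1 → Theta
P2 → Alpha
P3 → Eta
P4 → Gamma
P5 → Gamma
P6 → Gamma
0 of the 6 go to Iota.

0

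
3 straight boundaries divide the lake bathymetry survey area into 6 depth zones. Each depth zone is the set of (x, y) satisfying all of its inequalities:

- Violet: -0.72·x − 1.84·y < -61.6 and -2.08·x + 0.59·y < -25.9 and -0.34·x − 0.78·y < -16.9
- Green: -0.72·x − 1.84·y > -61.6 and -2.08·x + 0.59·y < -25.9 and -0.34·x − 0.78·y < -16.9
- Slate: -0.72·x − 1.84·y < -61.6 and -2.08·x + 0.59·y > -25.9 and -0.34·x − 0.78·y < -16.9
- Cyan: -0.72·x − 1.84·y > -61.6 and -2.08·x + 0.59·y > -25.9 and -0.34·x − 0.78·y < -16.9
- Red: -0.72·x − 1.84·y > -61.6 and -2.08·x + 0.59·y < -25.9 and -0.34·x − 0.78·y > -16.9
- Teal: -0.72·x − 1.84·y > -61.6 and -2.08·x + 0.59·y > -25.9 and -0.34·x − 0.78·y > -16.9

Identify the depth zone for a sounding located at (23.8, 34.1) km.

Violet

-0.72·23.8 − 1.84·34.1 = -79.880, which is < -61.6
-2.08·23.8 + 0.59·34.1 = -29.385, which is < -25.9
-0.34·23.8 − 0.78·34.1 = -34.690, which is < -16.9
This sign pattern matches Violet.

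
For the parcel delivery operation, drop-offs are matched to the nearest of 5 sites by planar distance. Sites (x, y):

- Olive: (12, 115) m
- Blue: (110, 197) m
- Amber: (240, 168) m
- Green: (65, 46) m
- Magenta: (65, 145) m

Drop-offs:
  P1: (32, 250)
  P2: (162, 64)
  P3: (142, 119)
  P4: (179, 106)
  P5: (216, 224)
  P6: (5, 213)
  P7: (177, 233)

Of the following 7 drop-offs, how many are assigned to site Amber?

2

P1 → Blue
P2 → Green
P3 → Magenta
P4 → Amber
P5 → Amber
P6 → Magenta
P7 → Blue
2 of the 7 go to Amber.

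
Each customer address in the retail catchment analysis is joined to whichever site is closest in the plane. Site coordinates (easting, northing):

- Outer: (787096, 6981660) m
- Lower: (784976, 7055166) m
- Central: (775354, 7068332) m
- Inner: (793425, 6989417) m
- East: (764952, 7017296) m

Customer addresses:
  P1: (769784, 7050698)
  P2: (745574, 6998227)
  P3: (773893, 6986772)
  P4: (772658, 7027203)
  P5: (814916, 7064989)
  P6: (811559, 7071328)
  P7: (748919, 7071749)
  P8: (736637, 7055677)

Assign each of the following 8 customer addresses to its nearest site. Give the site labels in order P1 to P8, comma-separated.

P1 → Lower (d²=250759888.00)
P2 → East (d²=739133645.00)
P3 → Outer (d²=200451753.00)
P4 → East (d²=157531085.00)
P5 → Lower (d²=992894929.00)
P6 → Lower (d²=967866133.00)
P7 → Central (d²=710485114.00)
P8 → Central (d²=1659155114.00)

Lower, East, Outer, East, Lower, Lower, Central, Central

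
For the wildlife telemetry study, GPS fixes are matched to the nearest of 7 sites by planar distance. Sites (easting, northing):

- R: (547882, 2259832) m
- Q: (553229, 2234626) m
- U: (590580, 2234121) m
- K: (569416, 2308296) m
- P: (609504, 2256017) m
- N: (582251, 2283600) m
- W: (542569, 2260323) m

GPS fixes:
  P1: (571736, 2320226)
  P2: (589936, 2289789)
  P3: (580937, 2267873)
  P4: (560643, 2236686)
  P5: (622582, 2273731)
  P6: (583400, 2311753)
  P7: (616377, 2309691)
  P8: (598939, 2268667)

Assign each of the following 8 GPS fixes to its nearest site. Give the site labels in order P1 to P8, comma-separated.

K, N, N, Q, P, K, N, P

P1 → K (d²=147707300.00)
P2 → N (d²=97362946.00)
P3 → N (d²=249065125.00)
P4 → Q (d²=59210996.00)
P5 → P (d²=484819880.00)
P6 → K (d²=207503105.00)
P7 → N (d²=1845324157.00)
P8 → P (d²=271641725.00)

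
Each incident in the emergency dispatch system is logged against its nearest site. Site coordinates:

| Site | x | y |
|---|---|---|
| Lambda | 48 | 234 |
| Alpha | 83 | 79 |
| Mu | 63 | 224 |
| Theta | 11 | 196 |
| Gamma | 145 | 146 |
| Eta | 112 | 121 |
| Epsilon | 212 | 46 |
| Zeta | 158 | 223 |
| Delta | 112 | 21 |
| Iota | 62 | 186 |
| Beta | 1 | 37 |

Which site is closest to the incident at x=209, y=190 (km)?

Zeta

Squared distances to each site:
Lambda: 27857.000; Alpha: 28197.000; Mu: 22472.000; Theta: 39240.000; Gamma: 6032.000; Eta: 14170.000; Epsilon: 20745.000; Zeta: 3690.000; Delta: 37970.000; Iota: 21625.000; Beta: 66673.000.
Minimum at Zeta.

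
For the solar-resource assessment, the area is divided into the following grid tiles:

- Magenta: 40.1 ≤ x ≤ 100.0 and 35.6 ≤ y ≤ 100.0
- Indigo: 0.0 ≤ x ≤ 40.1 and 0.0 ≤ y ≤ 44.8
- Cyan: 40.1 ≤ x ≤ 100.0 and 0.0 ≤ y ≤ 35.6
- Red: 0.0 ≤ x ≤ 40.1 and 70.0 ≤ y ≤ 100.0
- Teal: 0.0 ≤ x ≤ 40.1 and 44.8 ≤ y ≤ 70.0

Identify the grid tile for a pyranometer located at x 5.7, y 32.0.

Indigo

The point has x = 5.7 and y = 32.0.
Only Indigo satisfies 0.0 ≤ x ≤ 40.1 and 0.0 ≤ y ≤ 44.8.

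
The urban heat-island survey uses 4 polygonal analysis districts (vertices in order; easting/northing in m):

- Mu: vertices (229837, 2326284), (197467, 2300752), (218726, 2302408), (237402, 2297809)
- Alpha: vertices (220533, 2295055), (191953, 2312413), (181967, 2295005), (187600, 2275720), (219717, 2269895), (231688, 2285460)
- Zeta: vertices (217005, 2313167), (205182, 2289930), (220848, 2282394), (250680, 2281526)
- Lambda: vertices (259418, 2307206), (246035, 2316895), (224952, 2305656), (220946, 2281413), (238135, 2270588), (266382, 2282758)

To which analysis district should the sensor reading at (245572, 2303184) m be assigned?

Lambda

Cast a ray rightward from (245572, 2303184). For each polygon, the edges (by vertex number in listed order) whose endpoints lie on opposite sides of northing = 2303184, where each meets that height, and whether that is right or left of the point:
Mu: 1–2 at easting≈200550.3 (left), 4–1 at easting≈235974.0 (left) → 0 crossings.
Alpha: 1–2 at easting≈207148.6 (left), 2–3 at easting≈186658.8 (left) → 0 crossings.
Zeta: 1–2 at easting≈211925.6 (left), 4–1 at easting≈227629.7 (left) → 0 crossings.
Lambda: 3–4 at easting≈224543.5 (left), 6–1 at easting≈260563.7 (right) → 1 crossing.
Only Lambda has an odd count, so the point is inside Lambda.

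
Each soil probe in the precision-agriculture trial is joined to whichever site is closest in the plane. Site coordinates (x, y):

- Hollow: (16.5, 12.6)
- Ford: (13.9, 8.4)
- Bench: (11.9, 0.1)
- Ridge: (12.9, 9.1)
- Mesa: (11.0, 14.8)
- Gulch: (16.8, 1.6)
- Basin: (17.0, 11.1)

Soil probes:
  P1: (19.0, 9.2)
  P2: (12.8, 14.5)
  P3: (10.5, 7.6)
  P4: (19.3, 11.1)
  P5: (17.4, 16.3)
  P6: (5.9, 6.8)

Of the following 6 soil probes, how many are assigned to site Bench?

P1 → Basin
P2 → Mesa
P3 → Ridge
P4 → Basin
P5 → Hollow
P6 → Ridge
0 of the 6 go to Bench.

0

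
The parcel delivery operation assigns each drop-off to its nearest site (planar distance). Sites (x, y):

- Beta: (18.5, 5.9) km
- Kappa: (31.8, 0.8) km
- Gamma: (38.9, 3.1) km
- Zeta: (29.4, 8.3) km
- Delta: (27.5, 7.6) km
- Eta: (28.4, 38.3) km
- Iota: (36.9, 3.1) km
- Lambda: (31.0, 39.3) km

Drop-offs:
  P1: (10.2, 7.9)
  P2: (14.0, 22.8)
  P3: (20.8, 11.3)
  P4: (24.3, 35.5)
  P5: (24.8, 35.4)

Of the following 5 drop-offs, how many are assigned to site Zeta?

P1 → Beta
P2 → Beta
P3 → Beta
P4 → Eta
P5 → Eta
0 of the 5 go to Zeta.

0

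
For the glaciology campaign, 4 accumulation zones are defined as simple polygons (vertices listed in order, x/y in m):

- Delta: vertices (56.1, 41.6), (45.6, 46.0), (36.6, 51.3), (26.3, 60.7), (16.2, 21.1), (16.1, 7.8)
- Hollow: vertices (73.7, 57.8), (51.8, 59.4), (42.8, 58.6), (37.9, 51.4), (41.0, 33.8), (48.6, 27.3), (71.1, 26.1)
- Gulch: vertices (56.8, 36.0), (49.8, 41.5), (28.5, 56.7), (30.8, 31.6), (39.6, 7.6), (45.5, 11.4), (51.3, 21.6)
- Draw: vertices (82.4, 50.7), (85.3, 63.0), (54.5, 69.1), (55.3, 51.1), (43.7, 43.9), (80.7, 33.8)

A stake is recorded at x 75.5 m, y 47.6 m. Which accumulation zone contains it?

Cast a ray rightward from (75.5, 47.6). For each polygon, the edges (by vertex number in listed order) whose endpoints lie on opposite sides of y = 47.6, where each meets that height, and whether that is right or left of the point:
Delta: 2–3 at x≈42.88 (left), 4–5 at x≈22.96 (left) → 0 crossings.
Hollow: 4–5 at x≈38.57 (left), 7–1 at x≈72.86 (left) → 0 crossings.
Gulch: 2–3 at x≈41.25 (left), 3–4 at x≈29.33 (left) → 0 crossings.
Draw: 4–5 at x≈49.66 (left), 6–1 at x≈82.09 (right) → 1 crossing.
Only Draw has an odd count, so the point is inside Draw.

Draw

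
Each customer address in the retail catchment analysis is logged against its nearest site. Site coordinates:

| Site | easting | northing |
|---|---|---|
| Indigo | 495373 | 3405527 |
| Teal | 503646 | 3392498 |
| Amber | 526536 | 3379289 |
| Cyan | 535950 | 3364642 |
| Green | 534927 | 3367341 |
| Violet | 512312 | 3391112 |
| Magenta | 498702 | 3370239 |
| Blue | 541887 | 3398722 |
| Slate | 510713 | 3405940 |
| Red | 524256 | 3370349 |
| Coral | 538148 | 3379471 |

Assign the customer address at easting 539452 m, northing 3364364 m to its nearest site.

Cyan

Squared distances to each site:
Indigo: 3637350810.000; Teal: 2073591592.000; Amber: 389578681.000; Cyan: 12341288.000; Green: 29338154.000; Violet: 1452035104.000; Magenta: 1695078125.000; Blue: 1186401389.000; Slate: 2554493897.000; Red: 266738641.000; Coral: 229921865.000.
Minimum at Cyan.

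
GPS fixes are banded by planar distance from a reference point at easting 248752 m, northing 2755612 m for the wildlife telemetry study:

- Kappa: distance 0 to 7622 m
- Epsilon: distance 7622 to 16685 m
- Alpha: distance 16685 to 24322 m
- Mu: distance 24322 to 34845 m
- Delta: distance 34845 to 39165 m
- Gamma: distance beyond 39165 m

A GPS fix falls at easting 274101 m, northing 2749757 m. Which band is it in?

Distance = √((274101−248752)² + (2749757−2755612)²) = √(642571801.000 + 34281025.000) = 26016.395 m.
24322 ≤ 26016.395 < 34845 → Mu.

Mu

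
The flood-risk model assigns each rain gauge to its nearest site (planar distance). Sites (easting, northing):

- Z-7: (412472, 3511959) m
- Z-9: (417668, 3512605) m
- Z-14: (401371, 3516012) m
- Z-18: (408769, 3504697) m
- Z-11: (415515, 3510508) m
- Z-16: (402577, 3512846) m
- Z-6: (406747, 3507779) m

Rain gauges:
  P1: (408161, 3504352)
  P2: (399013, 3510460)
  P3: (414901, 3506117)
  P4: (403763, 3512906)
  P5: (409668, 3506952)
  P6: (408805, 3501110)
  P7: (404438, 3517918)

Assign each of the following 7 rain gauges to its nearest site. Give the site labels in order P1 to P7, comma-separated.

Z-18, Z-16, Z-11, Z-16, Z-18, Z-18, Z-14

P1 → Z-18 (d²=488689.00)
P2 → Z-16 (d²=18395092.00)
P3 → Z-11 (d²=19657877.00)
P4 → Z-16 (d²=1410196.00)
P5 → Z-18 (d²=5893226.00)
P6 → Z-18 (d²=12867865.00)
P7 → Z-14 (d²=13039325.00)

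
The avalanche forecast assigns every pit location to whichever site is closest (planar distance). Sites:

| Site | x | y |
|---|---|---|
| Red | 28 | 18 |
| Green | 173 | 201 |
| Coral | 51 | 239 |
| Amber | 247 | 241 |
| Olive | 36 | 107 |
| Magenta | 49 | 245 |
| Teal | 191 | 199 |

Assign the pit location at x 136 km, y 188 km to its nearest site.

Squared distances to each site:
Red: 40564.000; Green: 1538.000; Coral: 9826.000; Amber: 15130.000; Olive: 16561.000; Magenta: 10818.000; Teal: 3146.000.
Minimum at Green.

Green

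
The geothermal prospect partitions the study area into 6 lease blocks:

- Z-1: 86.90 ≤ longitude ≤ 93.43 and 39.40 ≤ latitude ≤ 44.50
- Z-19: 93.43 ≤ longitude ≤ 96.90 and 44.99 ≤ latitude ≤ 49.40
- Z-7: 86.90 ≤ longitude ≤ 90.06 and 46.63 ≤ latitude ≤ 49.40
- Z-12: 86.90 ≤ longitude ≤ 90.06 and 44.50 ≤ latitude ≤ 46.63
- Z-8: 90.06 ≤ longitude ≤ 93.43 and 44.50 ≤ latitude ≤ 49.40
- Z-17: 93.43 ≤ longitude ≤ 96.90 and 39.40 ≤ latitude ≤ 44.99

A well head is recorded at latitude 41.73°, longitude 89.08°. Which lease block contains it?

The point has longitude = 89.08 and latitude = 41.73.
Only Z-1 satisfies 86.90 ≤ longitude ≤ 93.43 and 39.40 ≤ latitude ≤ 44.50.

Z-1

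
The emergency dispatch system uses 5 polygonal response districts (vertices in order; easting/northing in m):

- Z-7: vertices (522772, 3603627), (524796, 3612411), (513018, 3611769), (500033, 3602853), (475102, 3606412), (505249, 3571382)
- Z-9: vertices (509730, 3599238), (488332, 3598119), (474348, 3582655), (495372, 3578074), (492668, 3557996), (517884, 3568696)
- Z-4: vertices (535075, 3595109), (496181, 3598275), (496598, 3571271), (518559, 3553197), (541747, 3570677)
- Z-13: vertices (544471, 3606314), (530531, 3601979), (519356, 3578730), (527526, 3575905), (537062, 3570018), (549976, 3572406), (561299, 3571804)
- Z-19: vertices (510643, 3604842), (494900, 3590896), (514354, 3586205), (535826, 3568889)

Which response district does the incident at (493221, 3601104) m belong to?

Cast a ray rightward from (493221, 3601104). For each polygon, the edges (by vertex number in listed order) whose endpoints lie on opposite sides of northing = 3601104, where each meets that height, and whether that is right or left of the point:
Z-7: 5–6 at easting≈479670.1 (left), 6–1 at easting≈521400.9 (right) → 1 crossing.
Z-9: no edge straddles that height → 0 crossings.
Z-4: no edge straddles that height → 0 crossings.
Z-13: 2–3 at easting≈530110.4 (right), 7–1 at easting≈547011.5 (right) → 2 crossings.
Z-19: 1–2 at easting≈506423.3 (right), 4–1 at easting≈513261.3 (right) → 2 crossings.
Only Z-7 has an odd count, so the point is inside Z-7.

Z-7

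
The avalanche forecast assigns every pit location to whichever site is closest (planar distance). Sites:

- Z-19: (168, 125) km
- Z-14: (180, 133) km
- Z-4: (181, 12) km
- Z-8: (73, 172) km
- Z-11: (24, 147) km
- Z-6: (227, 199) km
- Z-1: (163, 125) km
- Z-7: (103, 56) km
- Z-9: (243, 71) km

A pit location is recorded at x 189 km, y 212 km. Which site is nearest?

Squared distances to each site:
Z-19: 8010.000; Z-14: 6322.000; Z-4: 40064.000; Z-8: 15056.000; Z-11: 31450.000; Z-6: 1613.000; Z-1: 8245.000; Z-7: 31732.000; Z-9: 22797.000.
Minimum at Z-6.

Z-6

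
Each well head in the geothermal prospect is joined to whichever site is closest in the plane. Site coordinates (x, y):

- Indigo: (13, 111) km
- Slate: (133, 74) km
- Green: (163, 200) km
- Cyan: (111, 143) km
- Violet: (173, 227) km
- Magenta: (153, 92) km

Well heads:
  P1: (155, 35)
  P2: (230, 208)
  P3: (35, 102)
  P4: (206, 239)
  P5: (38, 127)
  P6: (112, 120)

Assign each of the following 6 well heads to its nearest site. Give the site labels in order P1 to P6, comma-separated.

Slate, Violet, Indigo, Violet, Indigo, Cyan

P1 → Slate (d²=2005.00)
P2 → Violet (d²=3610.00)
P3 → Indigo (d²=565.00)
P4 → Violet (d²=1233.00)
P5 → Indigo (d²=881.00)
P6 → Cyan (d²=530.00)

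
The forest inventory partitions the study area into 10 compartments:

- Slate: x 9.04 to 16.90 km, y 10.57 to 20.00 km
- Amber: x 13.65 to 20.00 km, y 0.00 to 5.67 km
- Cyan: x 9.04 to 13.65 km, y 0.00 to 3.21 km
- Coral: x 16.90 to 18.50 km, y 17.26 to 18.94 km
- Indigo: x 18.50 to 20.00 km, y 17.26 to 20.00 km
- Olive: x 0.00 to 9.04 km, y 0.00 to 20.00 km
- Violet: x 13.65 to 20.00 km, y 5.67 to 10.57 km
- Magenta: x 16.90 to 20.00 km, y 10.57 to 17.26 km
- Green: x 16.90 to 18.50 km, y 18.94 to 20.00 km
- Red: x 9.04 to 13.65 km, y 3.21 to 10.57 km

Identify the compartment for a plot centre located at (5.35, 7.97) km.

Olive

The point has x = 5.35 and y = 7.97.
Only Olive satisfies 0.00 ≤ x ≤ 9.04 and 0.00 ≤ y ≤ 20.00.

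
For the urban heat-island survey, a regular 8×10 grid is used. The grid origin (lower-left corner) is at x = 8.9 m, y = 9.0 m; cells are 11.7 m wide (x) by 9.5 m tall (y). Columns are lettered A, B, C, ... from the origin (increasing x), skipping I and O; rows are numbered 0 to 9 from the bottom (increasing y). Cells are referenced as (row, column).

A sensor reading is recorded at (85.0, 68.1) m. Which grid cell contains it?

Column index: ⌊(85.0 − 8.9) / 11.7⌋ = ⌊6.504⌋ = 6 → column G
Row offset from origin: ⌊(68.1 − 9.0) / 9.5⌋ = ⌊6.221⌋ = 6 → row 6

(6, G)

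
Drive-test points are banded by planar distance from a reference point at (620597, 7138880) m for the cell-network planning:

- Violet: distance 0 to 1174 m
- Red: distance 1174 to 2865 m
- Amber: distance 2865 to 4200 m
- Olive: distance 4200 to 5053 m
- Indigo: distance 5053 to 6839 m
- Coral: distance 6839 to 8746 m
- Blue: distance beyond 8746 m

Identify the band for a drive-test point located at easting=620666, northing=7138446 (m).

Distance = √((620666−620597)² + (7138446−7138880)²) = √(4761.000 + 188356.000) = 439.451 m.
0 ≤ 439.451 < 1174 → Violet.

Violet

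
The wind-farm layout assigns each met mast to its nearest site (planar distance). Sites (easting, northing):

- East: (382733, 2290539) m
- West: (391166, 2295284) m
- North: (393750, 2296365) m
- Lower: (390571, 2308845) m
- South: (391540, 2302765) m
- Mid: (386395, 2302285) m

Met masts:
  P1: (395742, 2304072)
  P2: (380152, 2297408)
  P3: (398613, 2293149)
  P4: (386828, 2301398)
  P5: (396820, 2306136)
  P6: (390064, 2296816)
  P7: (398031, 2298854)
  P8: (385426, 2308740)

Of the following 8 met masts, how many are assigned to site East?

P1 → South
P2 → East
P3 → North
P4 → Mid
P5 → South
P6 → West
P7 → North
P8 → Lower
1 of the 8 goes to East.

1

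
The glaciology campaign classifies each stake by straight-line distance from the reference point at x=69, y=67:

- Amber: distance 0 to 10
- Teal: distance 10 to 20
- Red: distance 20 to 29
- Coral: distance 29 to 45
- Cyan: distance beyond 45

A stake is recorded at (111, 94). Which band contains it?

Cyan

Distance = √((111−69)² + (94−67)²) = √(1764.000 + 729.000) = 49.930.
45 ≤ 49.930 < ∞ → Cyan.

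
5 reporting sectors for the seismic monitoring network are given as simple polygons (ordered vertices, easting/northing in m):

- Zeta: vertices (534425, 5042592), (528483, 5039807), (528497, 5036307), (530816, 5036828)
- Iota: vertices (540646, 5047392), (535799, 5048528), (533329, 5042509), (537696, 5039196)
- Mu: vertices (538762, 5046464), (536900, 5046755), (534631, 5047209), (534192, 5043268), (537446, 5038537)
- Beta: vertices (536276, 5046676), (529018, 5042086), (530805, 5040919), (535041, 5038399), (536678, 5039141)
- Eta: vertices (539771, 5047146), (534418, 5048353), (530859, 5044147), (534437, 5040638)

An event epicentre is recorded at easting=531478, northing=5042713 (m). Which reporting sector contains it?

Cast a ray rightward from (531478, 5042713). For each polygon, the edges (by vertex number in listed order) whose endpoints lie on opposite sides of northing = 5042713, where each meets that height, and whether that is right or left of the point:
Zeta: no edge straddles that height → 0 crossings.
Iota: 2–3 at easting≈533412.7 (right), 4–1 at easting≈538961.9 (right) → 2 crossings.
Mu: 4–5 at easting≈534573.7 (right), 5–1 at easting≈538139.3 (right) → 2 crossings.
Beta: 1–2 at easting≈530009.5 (left), 5–1 at easting≈536487.4 (right) → 1 crossing.
Eta: 3–4 at easting≈532321.2 (right), 4–1 at easting≈536137.7 (right) → 2 crossings.
Only Beta has an odd count, so the point is inside Beta.

Beta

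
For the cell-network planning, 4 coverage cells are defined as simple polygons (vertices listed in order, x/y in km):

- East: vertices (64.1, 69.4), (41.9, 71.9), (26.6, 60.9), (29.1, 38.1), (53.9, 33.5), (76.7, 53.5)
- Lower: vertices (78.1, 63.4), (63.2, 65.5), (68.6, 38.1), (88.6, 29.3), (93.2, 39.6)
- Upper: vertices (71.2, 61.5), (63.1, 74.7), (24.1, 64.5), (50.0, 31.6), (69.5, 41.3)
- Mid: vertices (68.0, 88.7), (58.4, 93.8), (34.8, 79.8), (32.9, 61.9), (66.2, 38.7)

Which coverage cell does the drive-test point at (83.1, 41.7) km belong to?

Cast a ray rightward from (83.1, 41.7). For each polygon, the edges (by vertex number in listed order) whose endpoints lie on opposite sides of y = 41.7, where each meets that height, and whether that is right or left of the point:
East: 3–4 at x≈28.71 (left), 5–6 at x≈63.25 (left) → 0 crossings.
Lower: 2–3 at x≈67.89 (left), 5–1 at x≈91.87 (right) → 1 crossing.
Upper: 3–4 at x≈42.05 (left), 5–1 at x≈69.53 (left) → 0 crossings.
Mid: 4–5 at x≈61.89 (left), 5–1 at x≈66.31 (left) → 0 crossings.
Only Lower has an odd count, so the point is inside Lower.

Lower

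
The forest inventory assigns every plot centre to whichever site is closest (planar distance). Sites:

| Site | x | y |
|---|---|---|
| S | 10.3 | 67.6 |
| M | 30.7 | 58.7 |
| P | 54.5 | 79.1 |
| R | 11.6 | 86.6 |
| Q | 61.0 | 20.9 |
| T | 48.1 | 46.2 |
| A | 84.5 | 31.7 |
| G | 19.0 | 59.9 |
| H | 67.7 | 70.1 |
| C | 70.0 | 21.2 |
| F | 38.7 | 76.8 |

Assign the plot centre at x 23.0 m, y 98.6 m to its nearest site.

Squared distances to each site:
S: 1122.290; M: 1651.300; P: 1372.500; R: 273.960; Q: 7481.290; T: 3375.770; A: 8257.860; G: 1513.690; H: 2810.340; C: 8199.760; F: 721.730.
Minimum at R.

R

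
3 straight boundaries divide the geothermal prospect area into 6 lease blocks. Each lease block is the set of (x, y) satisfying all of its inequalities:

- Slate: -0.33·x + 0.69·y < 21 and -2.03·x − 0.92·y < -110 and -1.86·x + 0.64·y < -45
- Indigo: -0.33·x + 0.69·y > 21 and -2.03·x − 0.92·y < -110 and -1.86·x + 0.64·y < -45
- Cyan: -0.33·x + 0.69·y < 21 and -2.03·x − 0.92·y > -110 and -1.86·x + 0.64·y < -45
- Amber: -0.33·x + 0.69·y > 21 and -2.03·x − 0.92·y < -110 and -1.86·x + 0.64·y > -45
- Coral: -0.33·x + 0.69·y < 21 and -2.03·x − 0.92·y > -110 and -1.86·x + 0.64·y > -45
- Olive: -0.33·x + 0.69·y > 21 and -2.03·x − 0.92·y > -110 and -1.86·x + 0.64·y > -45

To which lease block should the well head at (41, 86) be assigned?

Amber

-0.33·41 + 0.69·86 = 45.810, which is > 21
-2.03·41 − 0.92·86 = -162.350, which is < -110
-1.86·41 + 0.64·86 = -21.220, which is > -45
This sign pattern matches Amber.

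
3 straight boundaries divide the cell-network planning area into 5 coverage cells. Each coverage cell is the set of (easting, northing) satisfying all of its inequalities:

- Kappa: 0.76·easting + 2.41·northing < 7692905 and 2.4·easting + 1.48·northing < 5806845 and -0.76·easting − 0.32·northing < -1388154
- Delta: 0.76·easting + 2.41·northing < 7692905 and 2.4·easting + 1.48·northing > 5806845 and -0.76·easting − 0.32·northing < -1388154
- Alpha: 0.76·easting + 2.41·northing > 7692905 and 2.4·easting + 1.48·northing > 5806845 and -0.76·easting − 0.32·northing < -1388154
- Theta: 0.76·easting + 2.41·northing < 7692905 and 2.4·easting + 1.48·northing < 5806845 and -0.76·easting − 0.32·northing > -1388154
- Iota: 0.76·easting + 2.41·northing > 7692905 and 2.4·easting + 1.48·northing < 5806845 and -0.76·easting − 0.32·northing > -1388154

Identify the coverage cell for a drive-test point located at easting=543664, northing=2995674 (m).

0.76·543664 + 2.41·2995674 = 7632758.980, which is < 7692905
2.4·543664 + 1.48·2995674 = 5738391.120, which is < 5806845
-0.76·543664 − 0.32·2995674 = -1371800.320, which is > -1388154
This sign pattern matches Theta.

Theta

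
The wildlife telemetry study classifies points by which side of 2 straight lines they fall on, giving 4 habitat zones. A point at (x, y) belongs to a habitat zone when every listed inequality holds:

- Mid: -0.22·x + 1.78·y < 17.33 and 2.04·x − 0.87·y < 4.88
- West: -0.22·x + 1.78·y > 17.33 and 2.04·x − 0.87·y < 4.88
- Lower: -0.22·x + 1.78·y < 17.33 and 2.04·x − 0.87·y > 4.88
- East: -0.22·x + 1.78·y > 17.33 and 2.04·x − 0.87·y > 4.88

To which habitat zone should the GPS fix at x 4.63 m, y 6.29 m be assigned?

-0.22·4.63 + 1.78·6.29 = 10.178, which is < 17.33
2.04·4.63 − 0.87·6.29 = 3.973, which is < 4.88
This sign pattern matches Mid.

Mid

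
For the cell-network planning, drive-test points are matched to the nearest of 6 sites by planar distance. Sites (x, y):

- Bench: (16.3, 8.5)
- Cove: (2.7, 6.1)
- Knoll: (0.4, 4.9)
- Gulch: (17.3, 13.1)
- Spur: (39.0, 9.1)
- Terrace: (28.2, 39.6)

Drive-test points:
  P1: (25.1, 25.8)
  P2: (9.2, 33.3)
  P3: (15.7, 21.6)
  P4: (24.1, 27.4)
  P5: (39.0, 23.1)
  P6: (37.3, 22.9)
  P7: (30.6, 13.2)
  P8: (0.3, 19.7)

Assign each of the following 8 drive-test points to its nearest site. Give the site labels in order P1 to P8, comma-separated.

Terrace, Terrace, Gulch, Terrace, Spur, Spur, Spur, Cove

P1 → Terrace (d²=200.05)
P2 → Terrace (d²=400.69)
P3 → Gulch (d²=74.81)
P4 → Terrace (d²=165.65)
P5 → Spur (d²=196.00)
P6 → Spur (d²=193.33)
P7 → Spur (d²=87.37)
P8 → Cove (d²=190.72)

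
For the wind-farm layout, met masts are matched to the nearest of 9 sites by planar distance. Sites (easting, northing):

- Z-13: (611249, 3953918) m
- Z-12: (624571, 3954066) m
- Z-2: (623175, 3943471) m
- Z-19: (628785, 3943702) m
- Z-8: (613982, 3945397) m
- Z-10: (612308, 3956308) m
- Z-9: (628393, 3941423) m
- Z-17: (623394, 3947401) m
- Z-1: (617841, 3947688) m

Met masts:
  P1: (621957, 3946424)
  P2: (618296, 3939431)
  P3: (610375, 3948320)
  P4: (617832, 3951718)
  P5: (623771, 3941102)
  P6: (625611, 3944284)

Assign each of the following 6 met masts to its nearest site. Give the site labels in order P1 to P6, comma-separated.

P1 → Z-17 (d²=3019498.00)
P2 → Z-2 (d²=40126241.00)
P3 → Z-8 (d²=21554378.00)
P4 → Z-1 (d²=16240981.00)
P5 → Z-2 (d²=5967377.00)
P6 → Z-2 (d²=6595065.00)

Z-17, Z-2, Z-8, Z-1, Z-2, Z-2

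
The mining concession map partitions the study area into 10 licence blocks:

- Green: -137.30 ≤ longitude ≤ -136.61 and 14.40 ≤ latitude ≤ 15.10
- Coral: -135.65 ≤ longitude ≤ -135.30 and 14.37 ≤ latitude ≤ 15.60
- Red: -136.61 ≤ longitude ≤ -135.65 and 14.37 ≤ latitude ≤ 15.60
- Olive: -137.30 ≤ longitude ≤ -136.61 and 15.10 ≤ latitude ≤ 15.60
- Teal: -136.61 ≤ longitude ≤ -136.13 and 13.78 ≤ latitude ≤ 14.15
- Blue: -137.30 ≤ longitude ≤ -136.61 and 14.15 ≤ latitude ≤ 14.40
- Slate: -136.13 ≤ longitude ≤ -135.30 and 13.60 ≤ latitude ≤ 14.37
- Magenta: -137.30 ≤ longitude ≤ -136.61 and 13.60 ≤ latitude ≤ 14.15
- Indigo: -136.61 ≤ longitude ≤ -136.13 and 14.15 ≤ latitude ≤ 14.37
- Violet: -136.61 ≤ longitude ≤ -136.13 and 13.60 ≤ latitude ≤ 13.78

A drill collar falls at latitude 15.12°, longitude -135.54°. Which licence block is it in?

The point has longitude = -135.54 and latitude = 15.12.
Only Coral satisfies -135.65 ≤ longitude ≤ -135.30 and 14.37 ≤ latitude ≤ 15.60.

Coral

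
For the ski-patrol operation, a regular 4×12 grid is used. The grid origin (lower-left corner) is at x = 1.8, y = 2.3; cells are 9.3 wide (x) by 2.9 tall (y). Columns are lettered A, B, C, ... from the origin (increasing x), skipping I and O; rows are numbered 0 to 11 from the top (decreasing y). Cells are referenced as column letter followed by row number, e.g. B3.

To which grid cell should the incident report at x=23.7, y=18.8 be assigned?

Column index: ⌊(23.7 − 1.8) / 9.3⌋ = ⌊2.355⌋ = 2 → column C
Row offset from origin: ⌊(18.8 − 2.3) / 2.9⌋ = ⌊5.690⌋ = 5 → row 6 (counted from top)

C6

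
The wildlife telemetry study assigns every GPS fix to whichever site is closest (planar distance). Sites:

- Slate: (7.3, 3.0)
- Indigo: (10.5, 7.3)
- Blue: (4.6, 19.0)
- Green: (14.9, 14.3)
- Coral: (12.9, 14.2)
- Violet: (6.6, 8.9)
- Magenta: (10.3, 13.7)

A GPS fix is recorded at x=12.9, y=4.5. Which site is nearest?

Indigo

Squared distances to each site:
Slate: 33.610; Indigo: 13.600; Blue: 279.140; Green: 100.040; Coral: 94.090; Violet: 59.050; Magenta: 91.400.
Minimum at Indigo.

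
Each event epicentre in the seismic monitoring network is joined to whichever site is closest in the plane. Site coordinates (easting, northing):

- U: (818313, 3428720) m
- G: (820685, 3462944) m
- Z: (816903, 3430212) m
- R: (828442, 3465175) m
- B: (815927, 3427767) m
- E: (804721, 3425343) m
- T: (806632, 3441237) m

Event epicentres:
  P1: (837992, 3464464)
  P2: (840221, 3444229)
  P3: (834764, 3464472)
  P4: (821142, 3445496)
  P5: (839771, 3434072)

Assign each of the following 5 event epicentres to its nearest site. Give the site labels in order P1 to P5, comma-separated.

P1 → R (d²=91708021.00)
P2 → R (d²=577479757.00)
P3 → R (d²=40461893.00)
P4 → T (d²=228679181.00)
P5 → U (d²=489089668.00)

R, R, R, T, U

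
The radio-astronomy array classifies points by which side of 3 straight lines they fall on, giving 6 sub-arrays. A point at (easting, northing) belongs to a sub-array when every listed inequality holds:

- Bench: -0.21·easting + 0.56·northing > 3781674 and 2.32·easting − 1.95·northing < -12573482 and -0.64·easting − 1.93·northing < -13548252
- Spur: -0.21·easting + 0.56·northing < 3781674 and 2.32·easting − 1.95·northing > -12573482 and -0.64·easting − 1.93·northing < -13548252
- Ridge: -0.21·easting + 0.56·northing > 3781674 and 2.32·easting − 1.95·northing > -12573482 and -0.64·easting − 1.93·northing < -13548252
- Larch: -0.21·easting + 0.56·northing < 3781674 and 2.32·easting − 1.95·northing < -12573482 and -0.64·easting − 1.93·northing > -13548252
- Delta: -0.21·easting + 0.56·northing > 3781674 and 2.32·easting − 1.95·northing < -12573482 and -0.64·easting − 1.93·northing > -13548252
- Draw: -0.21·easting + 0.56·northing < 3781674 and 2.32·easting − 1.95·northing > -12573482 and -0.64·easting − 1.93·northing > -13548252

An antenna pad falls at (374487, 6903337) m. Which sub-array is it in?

Bench

-0.21·374487 + 0.56·6903337 = 3787226.450, which is > 3781674
2.32·374487 − 1.95·6903337 = -12592697.310, which is < -12573482
-0.64·374487 − 1.93·6903337 = -13563112.090, which is < -13548252
This sign pattern matches Bench.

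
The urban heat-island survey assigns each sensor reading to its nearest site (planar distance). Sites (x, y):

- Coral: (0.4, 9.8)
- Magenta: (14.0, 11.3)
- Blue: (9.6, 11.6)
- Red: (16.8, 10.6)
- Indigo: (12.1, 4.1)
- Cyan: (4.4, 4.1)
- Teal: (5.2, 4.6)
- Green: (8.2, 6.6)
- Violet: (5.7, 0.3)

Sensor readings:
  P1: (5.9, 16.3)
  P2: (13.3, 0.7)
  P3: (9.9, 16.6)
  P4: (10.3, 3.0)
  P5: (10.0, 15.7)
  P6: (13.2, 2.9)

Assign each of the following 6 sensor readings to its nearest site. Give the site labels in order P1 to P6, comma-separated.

Blue, Indigo, Blue, Indigo, Blue, Indigo

P1 → Blue (d²=35.78)
P2 → Indigo (d²=13.00)
P3 → Blue (d²=25.09)
P4 → Indigo (d²=4.45)
P5 → Blue (d²=16.97)
P6 → Indigo (d²=2.65)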